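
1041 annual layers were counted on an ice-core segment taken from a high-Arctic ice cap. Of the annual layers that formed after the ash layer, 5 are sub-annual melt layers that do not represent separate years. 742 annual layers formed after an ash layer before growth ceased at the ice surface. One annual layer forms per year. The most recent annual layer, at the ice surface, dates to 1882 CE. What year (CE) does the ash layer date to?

There are 742 annual layers younger than the ash layer.
Removing the 5 false annual layers leaves 742 − 5 = 737 true annual layers beyond the ash layer.
1882 − 737 = 1145 CE.

1145 CE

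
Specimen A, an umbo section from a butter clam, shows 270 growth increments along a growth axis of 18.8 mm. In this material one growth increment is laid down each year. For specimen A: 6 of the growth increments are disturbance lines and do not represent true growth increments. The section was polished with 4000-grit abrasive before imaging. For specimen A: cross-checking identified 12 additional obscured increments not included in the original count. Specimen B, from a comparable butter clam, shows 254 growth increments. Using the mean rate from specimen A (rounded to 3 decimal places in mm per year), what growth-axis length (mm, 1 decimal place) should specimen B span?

17.3 mm

Specimen A: true growth increment count = 270 − 6 + 12 = 276.
A: Mean rate = 18.8 mm / 276 years ≈ 0.068 mm/year.
For B, 0.068 mm/year × 254 years = 17.3 mm.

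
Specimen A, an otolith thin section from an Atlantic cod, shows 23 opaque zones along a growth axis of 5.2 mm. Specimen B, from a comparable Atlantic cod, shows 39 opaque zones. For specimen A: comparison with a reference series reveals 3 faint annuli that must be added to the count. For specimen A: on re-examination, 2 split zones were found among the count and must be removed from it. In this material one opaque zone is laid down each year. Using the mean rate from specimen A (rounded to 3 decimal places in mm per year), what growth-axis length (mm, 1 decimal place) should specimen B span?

Specimen A: true opaque zone count = 23 − 2 + 3 = 24.
A: Extension rate ≈ 5.2 / 24 = 0.217 mm per year.
For B, 0.217 mm/year × 39 years = 8.5 mm.

8.5 mm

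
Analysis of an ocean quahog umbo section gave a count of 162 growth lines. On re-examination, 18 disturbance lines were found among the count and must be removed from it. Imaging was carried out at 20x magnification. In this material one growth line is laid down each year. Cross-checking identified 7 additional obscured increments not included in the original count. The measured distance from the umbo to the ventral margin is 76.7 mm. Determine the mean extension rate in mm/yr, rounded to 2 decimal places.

0.51 mm/yr

Correcting the raw count gives 162 − 18 + 7 = 151 true growth lines.
76.7 mm over 151 years gives 76.7 / 151 ≈ 0.51 mm/yr.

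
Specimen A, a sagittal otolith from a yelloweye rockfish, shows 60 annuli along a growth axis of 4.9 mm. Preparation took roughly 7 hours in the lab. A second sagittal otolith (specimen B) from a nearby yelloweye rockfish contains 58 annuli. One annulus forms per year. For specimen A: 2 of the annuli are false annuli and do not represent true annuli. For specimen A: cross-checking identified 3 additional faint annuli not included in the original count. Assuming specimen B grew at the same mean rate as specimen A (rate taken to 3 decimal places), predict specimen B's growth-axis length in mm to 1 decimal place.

Specimen A: true annulus count = 60 − 2 + 3 = 61.
A: Extension rate ≈ 4.9 / 61 = 0.080 mm/year.
Length of B = 0.080 × 58 = 4.6 mm.

4.6 mm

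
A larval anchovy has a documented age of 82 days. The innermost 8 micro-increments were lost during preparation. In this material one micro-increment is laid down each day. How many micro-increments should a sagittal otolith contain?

Expected micro-increments over 82 days: 82.
Subtracting the 8 micro-increments not captured gives 82 − 8 = 74 micro-increments in the record.

74 micro-increments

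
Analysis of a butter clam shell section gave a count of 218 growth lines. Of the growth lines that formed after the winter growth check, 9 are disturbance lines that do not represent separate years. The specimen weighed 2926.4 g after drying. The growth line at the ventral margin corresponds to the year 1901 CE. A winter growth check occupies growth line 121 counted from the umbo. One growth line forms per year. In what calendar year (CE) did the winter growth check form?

1813 CE

Between growth line 121 and the ventral margin there are 218 − 121 = 97 growth lines.
Excluding 9 false growth lines: 97 − 9 = 88.
The growth line at the ventral margin is 1901 CE, so the winter growth check dates to 1901 − 88 = 1813 CE.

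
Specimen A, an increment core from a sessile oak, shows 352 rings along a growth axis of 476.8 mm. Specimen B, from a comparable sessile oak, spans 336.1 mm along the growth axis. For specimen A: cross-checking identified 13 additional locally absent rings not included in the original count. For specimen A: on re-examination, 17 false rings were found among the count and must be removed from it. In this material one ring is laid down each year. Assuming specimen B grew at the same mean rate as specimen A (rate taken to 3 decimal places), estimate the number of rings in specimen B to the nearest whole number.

Specimen A: correcting the raw count gives 352 − 17 + 13 = 348 true rings.
A: Mean rate = 476.8 mm / 348 years ≈ 1.370 mm/year.
Specimen B: 336.1 mm / 1.370 mm per year = 245.33 years ≈ 245 rings.

245 rings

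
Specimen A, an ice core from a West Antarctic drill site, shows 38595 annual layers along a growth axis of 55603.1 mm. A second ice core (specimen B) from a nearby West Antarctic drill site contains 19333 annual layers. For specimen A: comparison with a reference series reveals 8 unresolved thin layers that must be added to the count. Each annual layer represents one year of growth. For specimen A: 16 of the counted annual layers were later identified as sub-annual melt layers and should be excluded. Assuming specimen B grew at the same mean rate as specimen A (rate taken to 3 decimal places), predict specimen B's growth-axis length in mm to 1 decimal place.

27858.9 mm

Specimen A: true annual layer count = 38595 − 16 + 8 = 38587.
A: Extension rate ≈ 55603.1 / 38587 = 1.441 mm/yr.
Length of B = 1.441 × 19333 = 27858.9 mm.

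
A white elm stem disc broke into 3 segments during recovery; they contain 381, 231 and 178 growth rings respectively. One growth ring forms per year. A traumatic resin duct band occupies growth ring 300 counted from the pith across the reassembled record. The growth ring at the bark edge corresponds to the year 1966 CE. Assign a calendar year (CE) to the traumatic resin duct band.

Total growth rings = 381 + 231 + 178 = 790.
Between growth ring 300 and the bark edge there are 790 − 300 = 490 growth rings.
1966 − 490 = 1476 CE.

1476 CE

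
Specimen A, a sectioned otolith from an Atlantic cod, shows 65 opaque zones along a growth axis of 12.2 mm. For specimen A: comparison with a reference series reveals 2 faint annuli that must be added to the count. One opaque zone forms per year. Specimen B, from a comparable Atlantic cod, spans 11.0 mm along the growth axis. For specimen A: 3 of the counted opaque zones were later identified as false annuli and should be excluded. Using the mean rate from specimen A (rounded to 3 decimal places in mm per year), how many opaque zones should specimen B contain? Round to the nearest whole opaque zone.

58 opaque zones

Specimen A: after corrections the count is 65 − 3 + 2 = 64 opaque zones.
A: 12.2 mm over 64 years gives 12.2 / 64 ≈ 0.191 mm/yr.
Specimen B: 11.0 mm / 0.191 mm per year = 57.59 years ≈ 58 opaque zones.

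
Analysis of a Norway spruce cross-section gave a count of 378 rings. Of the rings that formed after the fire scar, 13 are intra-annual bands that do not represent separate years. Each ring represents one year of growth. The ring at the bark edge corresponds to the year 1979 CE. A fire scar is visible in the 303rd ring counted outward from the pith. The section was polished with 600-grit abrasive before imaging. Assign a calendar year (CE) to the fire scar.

1917 CE

The fire scar sits at ring 303 from the pith, so 378 − 303 = 75 rings formed after it.
Removing the 13 false rings leaves 75 − 13 = 62 true rings beyond the fire scar.
1979 − 62 = 1917 CE.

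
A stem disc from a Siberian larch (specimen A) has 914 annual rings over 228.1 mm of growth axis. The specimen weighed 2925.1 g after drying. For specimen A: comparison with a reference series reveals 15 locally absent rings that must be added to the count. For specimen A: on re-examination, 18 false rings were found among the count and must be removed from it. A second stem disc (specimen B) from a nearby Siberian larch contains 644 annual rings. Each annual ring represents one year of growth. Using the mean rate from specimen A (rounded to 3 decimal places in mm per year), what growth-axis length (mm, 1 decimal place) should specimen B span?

Specimen A: true annual ring count = 914 − 18 + 15 = 911.
A: 228.1 mm over 911 years gives 228.1 / 911 ≈ 0.250 mm per year.
Length of B = 0.250 × 644 = 161.0 mm.

161.0 mm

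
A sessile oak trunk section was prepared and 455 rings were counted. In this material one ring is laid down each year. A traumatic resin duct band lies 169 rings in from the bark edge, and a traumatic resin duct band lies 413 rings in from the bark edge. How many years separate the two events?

244 years

Separation: 413 − 169 = 244 rings.
That is 244 years at one ring per year.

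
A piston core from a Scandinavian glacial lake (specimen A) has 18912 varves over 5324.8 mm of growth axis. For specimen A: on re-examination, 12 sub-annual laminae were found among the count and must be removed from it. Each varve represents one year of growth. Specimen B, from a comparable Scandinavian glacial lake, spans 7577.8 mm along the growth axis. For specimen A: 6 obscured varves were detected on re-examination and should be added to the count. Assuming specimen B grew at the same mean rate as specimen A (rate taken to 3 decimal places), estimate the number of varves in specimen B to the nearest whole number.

26872 varves

Specimen A: correcting the raw count gives 18912 − 12 + 6 = 18906 true varves.
A: Extension rate ≈ 5324.8 / 18906 = 0.282 mm per year.
Specimen B: 7577.8 mm / 0.282 mm per year = 26871.63 years ≈ 26872 varves.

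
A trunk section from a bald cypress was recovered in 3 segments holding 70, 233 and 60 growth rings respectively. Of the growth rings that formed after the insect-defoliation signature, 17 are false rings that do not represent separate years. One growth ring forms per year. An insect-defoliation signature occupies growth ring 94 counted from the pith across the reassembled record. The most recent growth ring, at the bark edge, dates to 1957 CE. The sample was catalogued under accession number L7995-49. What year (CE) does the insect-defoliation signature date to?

1705 CE

Total growth rings = 70 + 233 + 60 = 363.
363 − 94 = 269 growth rings lie beyond the insect-defoliation signature toward the bark edge.
Removing the 17 false growth rings leaves 269 − 17 = 252 true growth rings beyond the insect-defoliation signature.
1957 − 252 = 1705 CE.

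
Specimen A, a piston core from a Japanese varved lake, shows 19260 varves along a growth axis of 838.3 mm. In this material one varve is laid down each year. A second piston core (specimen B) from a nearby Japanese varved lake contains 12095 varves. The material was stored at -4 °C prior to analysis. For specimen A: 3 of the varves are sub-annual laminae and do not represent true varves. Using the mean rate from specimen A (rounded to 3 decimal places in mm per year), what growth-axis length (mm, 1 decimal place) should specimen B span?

532.2 mm

Specimen A: after corrections the count is 19260 − 3 = 19257 varves.
A: Mean rate = 838.3 mm / 19257 years ≈ 0.044 mm/yr.
B's length ≈ 0.044 × 12095 = 532.2 mm.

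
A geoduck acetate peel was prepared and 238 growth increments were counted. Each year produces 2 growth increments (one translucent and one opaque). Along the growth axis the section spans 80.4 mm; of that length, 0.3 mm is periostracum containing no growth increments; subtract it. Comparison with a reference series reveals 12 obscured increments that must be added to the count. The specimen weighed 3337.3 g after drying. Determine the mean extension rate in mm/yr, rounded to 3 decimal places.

Correcting the raw count gives 238 + 12 = 250 true growth increments.
250 growth increments at 2 per year is 250 / 2 = 125 years.
The growth record spans 80.4 − 0.3 = 80.1 mm.
80.1 mm over 125 years gives 80.1 / 125 ≈ 0.641 mm/yr.

0.641 mm/yr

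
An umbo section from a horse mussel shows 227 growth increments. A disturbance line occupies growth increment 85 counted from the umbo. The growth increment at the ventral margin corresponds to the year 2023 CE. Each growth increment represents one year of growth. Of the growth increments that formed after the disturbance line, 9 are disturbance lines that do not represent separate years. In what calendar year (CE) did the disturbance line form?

Between growth increment 85 and the ventral margin there are 227 − 85 = 142 growth increments.
Excluding 9 false growth increments: 142 − 9 = 133.
Counting back 133 years from 2023 CE places the disturbance line in 2023 − 133 = 1890 CE.

1890 CE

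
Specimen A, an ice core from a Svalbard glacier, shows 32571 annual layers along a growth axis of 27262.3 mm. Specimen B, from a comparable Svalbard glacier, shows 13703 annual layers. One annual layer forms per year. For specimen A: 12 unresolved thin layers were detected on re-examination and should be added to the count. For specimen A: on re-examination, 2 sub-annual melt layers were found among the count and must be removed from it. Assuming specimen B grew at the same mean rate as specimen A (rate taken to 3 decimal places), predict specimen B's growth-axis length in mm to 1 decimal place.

Specimen A: true annual layer count = 32571 − 2 + 12 = 32581.
A: Extension rate ≈ 27262.3 / 32581 = 0.837 mm per year.
For B, 0.837 mm/year × 13703 years = 11469.4 mm.

11469.4 mm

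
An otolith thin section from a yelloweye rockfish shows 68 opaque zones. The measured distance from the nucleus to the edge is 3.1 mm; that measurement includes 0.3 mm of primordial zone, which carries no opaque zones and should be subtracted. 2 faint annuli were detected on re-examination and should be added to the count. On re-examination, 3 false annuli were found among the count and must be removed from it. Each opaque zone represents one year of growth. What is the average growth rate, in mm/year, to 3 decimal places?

0.042 mm/year

Adjusted count: 68 − 3 + 2 = 67 opaque zones.
The growth record spans 3.1 − 0.3 = 2.8 mm.
2.8 mm over 67 years gives 2.8 / 67 ≈ 0.042 mm/year.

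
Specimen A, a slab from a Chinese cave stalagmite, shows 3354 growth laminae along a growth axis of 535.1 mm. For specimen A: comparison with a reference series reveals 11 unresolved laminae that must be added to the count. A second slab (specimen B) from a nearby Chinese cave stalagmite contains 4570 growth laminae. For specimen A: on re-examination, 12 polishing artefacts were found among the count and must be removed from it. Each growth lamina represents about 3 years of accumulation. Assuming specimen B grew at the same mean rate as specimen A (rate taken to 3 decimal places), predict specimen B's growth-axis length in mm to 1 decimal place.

Specimen A: true growth lamina count = 3354 − 12 + 11 = 3353.
Specimen A: multiplying by 3 years per growth lamina: 3353 × 3 = 10059 years.
A: Extension rate ≈ 535.1 / 10059 = 0.053 mm per year.
Specimen B: multiplying by 3 years per growth lamina: 4570 × 3 = 13710 years. B's length ≈ 0.053 × 13710 = 726.6 mm.

726.6 mm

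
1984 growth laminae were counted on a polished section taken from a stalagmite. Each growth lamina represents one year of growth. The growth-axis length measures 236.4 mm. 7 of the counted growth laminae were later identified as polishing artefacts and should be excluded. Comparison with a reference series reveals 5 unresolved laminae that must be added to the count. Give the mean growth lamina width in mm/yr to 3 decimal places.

After corrections the count is 1984 − 7 + 5 = 1982 growth laminae.
Extension rate ≈ 236.4 / 1982 = 0.119 mm/yr.

0.119 mm/yr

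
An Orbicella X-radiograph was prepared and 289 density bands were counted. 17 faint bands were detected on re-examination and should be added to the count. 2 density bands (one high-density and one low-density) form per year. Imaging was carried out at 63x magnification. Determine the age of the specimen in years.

Correcting the raw count gives 289 + 17 = 306 true density bands.
Dividing by 2 density bands per year: 306 / 2 = 153 years.

153 years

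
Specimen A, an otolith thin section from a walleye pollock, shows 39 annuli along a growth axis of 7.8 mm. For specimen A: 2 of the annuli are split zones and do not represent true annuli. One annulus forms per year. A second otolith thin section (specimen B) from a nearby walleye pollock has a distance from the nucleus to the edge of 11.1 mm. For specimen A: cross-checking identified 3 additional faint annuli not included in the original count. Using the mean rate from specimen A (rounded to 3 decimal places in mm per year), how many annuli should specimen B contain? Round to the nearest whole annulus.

57 annuli

Specimen A: true annulus count = 39 − 2 + 3 = 40.
A: Mean rate = 7.8 mm / 40 years ≈ 0.195 mm per year.
For B, 11.1 / 0.195 = 56.92 years ≈ 57 annuli.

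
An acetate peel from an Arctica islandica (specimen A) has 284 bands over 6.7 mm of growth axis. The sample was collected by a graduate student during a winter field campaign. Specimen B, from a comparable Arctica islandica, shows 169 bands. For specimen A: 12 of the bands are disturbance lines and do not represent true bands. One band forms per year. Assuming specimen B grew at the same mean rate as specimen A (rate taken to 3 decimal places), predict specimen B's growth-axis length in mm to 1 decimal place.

4.2 mm

Specimen A: after corrections the count is 284 − 12 = 272 bands.
A: Extension rate ≈ 6.7 / 272 = 0.025 mm/year.
Length of B = 0.025 × 169 = 4.2 mm.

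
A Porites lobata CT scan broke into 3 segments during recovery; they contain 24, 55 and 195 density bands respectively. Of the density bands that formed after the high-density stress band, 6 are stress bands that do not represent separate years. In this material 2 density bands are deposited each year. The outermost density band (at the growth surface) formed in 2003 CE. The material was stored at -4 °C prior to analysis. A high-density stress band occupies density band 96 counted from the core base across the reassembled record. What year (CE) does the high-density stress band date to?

Total density bands = 24 + 55 + 195 = 274.
Between density band 96 and the growth surface there are 274 − 96 = 178 density bands.
Excluding 6 false density bands: 178 − 6 = 172.
With 2 density bands per year, 172 / 2 = 86 years.
2003 − 86 = 1917 CE.

1917 CE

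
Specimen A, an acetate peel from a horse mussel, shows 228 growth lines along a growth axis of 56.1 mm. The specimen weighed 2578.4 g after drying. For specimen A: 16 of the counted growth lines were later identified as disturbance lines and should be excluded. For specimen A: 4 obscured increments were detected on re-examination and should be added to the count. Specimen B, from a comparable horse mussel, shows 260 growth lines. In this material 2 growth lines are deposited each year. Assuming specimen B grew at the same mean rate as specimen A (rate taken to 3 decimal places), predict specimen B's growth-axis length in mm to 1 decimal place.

Specimen A: adjusted count: 228 − 16 + 4 = 216 growth lines.
Specimen A: dividing by 2 growth lines per year: 216 / 2 = 108 years.
A: 56.1 mm over 108 years gives 56.1 / 108 ≈ 0.519 mm per year.
Specimen B: dividing by 2 growth lines per year: 260 / 2 = 130 years. Length of B = 0.519 × 130 = 67.5 mm.

67.5 mm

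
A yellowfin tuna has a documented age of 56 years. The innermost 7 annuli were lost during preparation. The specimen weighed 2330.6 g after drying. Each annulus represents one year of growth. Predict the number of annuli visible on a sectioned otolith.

One annulus per year gives 56 annuli over 56 years.
56 − 7 missed = 49 annuli expected in the prepared section.

49 annuli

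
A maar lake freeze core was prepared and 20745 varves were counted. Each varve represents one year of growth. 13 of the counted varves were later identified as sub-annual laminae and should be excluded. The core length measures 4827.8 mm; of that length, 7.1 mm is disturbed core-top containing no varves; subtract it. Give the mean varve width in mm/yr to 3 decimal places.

0.233 mm/yr

True varve count = 20745 − 13 = 20732.
The growth record spans 4827.8 − 7.1 = 4820.7 mm.
4820.7 mm over 20732 years gives 4820.7 / 20732 ≈ 0.233 mm/yr.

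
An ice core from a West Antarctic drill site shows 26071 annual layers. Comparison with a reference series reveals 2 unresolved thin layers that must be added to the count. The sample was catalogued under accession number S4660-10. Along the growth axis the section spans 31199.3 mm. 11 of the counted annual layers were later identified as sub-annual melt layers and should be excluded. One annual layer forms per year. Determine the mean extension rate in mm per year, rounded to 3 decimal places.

After corrections the count is 26071 − 11 + 2 = 26062 annual layers.
Extension rate ≈ 31199.3 / 26062 = 1.197 mm per year.

1.197 mm per year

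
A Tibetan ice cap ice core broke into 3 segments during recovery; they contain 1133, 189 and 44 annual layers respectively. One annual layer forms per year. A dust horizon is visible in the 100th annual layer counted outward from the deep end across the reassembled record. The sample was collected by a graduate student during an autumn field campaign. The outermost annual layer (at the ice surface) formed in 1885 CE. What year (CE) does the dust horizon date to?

619 CE

Total annual layers = 1133 + 189 + 44 = 1366.
The dust horizon sits at annual layer 100 from the deep end, so 1366 − 100 = 1266 annual layers formed after it.
The annual layer at the ice surface is 1885 CE, so the dust horizon dates to 1885 − 1266 = 619 CE.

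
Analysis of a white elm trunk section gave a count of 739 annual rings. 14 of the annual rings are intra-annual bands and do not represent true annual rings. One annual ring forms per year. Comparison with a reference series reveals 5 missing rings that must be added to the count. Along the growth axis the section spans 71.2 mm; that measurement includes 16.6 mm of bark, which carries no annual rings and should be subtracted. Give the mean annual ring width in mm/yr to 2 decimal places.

True annual ring count = 739 − 14 + 5 = 730.
Net length = 71.2 − 16.6 = 54.6 mm.
Extension rate ≈ 54.6 / 730 = 0.07 mm/yr.

0.07 mm/yr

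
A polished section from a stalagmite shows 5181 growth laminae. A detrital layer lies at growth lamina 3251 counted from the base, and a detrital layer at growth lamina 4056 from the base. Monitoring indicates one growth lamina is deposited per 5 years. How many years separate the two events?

4056 − 3251 = 805 growth laminae lie between the two events.
Multiplying by 5 years per growth lamina: 805 × 5 = 4025 years.

4025 years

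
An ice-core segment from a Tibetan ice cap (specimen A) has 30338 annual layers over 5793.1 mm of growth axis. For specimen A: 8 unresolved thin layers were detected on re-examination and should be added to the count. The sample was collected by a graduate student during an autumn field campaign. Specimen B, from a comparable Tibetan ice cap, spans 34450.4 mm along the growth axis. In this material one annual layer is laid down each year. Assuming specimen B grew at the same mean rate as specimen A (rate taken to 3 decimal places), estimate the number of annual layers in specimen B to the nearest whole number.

180369 annual layers

Specimen A: adjusted count: 30338 + 8 = 30346 annual layers.
A: 5793.1 mm over 30346 years gives 5793.1 / 30346 ≈ 0.191 mm/yr.
B spans 34450.4 / 0.191 = 180368.59 years ≈ 180369 annual layers.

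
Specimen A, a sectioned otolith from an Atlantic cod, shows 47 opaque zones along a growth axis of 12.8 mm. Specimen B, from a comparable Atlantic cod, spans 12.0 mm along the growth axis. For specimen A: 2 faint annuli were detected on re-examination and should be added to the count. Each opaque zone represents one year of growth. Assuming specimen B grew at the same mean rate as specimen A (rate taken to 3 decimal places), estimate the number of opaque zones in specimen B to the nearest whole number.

46 opaque zones

Specimen A: adjusted count: 47 + 2 = 49 opaque zones.
A: 12.8 mm over 49 years gives 12.8 / 49 ≈ 0.261 mm/yr.
B spans 12.0 / 0.261 = 45.98 years ≈ 46 opaque zones.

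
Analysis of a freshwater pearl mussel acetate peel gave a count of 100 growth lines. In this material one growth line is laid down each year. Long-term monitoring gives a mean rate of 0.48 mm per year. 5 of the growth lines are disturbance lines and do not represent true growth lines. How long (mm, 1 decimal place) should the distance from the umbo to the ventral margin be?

45.6 mm

True growth line count = 100 − 5 = 95.
Predicted length = 0.48 mm/year × 95 years = 45.6 mm.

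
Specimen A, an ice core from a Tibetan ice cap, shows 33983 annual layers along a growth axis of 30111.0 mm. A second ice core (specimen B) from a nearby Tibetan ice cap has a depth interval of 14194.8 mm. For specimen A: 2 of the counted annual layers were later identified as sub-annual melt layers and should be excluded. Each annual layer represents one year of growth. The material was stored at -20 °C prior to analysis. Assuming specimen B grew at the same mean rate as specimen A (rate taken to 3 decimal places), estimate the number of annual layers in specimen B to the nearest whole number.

16021 annual layers

Specimen A: correcting the raw count gives 33983 − 2 = 33981 true annual layers.
A: Extension rate ≈ 30111.0 / 33981 = 0.886 mm/yr.
For B, 14194.8 / 0.886 = 16021.22 years ≈ 16021 annual layers.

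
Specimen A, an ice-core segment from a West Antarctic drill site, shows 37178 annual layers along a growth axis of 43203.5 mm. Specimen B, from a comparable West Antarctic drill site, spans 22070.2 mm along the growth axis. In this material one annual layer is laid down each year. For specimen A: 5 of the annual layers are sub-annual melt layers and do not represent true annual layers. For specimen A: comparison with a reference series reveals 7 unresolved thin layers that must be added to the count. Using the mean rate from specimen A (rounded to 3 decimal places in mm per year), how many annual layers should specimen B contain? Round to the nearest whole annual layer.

18993 annual layers

Specimen A: correcting the raw count gives 37178 − 5 + 7 = 37180 true annual layers.
A: Extension rate ≈ 43203.5 / 37180 = 1.162 mm/yr.
For B, 22070.2 / 1.162 = 18993.29 years ≈ 18993 annual layers.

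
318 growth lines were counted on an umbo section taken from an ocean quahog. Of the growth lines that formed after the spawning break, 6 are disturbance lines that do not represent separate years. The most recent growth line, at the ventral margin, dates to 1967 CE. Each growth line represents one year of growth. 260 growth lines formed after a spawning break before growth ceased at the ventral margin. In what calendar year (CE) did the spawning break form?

260 growth lines post-date the spawning break.
Removing the 6 false growth lines leaves 260 − 6 = 254 true growth lines beyond the spawning break.
1967 − 254 = 1713 CE.

1713 CE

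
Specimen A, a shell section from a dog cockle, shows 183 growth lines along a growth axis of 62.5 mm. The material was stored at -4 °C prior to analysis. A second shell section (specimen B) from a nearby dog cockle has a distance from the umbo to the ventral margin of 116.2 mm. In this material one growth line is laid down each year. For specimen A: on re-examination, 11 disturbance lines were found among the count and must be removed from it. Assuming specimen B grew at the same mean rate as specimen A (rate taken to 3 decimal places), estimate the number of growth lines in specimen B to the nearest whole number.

Specimen A: true growth line count = 183 − 11 = 172.
A: 62.5 mm over 172 years gives 62.5 / 172 ≈ 0.363 mm per year.
Specimen B: 116.2 mm / 0.363 mm per year = 320.11 years ≈ 320 growth lines.

320 growth lines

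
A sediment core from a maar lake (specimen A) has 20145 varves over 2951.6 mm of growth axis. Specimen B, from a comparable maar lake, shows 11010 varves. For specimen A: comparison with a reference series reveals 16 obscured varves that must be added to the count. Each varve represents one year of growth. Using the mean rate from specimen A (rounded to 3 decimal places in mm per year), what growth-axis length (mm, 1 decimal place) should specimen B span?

1607.5 mm

Specimen A: adjusted count: 20145 + 16 = 20161 varves.
A: Extension rate ≈ 2951.6 / 20161 = 0.146 mm/yr.
B's length ≈ 0.146 × 11010 = 1607.5 mm.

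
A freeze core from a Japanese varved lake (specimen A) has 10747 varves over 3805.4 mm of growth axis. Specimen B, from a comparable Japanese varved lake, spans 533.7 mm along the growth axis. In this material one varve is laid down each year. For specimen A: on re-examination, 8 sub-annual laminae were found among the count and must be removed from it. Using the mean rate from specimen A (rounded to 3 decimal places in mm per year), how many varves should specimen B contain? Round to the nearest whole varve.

Specimen A: correcting the raw count gives 10747 − 8 = 10739 true varves.
A: Extension rate ≈ 3805.4 / 10739 = 0.354 mm/year.
Specimen B: 533.7 mm / 0.354 mm per year = 1507.63 years ≈ 1508 varves.

1508 varves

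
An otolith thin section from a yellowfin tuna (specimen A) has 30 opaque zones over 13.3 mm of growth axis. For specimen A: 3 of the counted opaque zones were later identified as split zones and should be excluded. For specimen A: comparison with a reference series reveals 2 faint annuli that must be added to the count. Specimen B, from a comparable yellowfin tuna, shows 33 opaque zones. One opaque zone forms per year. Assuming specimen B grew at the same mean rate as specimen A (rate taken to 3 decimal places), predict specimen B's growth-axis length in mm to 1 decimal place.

15.1 mm

Specimen A: true opaque zone count = 30 − 3 + 2 = 29.
A: Mean rate = 13.3 mm / 29 years ≈ 0.459 mm/year.
For B, 0.459 mm/year × 33 years = 15.1 mm.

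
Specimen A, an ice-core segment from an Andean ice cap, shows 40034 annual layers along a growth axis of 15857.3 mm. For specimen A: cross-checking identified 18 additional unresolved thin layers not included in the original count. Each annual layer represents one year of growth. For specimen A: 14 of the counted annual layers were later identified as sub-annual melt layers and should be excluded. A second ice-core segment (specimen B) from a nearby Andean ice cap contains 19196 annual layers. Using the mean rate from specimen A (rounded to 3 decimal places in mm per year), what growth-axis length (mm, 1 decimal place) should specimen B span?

7601.6 mm

Specimen A: after corrections the count is 40034 − 14 + 18 = 40038 annual layers.
A: 15857.3 mm over 40038 years gives 15857.3 / 40038 ≈ 0.396 mm/yr.
For B, 0.396 mm/year × 19196 years = 7601.6 mm.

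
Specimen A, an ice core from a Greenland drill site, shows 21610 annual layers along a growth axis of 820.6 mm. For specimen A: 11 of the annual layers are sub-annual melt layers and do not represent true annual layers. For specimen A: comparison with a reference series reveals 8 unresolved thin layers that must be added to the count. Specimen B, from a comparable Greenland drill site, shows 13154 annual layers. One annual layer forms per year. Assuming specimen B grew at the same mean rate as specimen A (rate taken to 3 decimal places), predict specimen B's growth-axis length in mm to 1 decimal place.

499.9 mm

Specimen A: adjusted count: 21610 − 11 + 8 = 21607 annual layers.
A: 820.6 mm over 21607 years gives 820.6 / 21607 ≈ 0.038 mm/year.
For B, 0.038 mm/year × 13154 years = 499.9 mm.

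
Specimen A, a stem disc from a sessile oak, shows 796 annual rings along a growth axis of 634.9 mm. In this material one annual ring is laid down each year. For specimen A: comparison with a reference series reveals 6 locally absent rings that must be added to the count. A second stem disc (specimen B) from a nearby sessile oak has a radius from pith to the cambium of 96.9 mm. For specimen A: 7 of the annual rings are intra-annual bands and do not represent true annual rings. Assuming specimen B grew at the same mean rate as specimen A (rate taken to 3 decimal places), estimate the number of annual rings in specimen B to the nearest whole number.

Specimen A: correcting the raw count gives 796 − 7 + 6 = 795 true annual rings.
A: Mean rate = 634.9 mm / 795 years ≈ 0.799 mm/year.
B spans 96.9 / 0.799 = 121.28 years ≈ 121 annual rings.

121 annual rings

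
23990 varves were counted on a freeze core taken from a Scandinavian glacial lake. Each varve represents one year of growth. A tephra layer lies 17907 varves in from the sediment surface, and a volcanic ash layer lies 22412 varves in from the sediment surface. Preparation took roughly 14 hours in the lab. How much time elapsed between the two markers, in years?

Separation: 22412 − 17907 = 4505 varves.
One varve per year makes the interval 4505 years.

4505 years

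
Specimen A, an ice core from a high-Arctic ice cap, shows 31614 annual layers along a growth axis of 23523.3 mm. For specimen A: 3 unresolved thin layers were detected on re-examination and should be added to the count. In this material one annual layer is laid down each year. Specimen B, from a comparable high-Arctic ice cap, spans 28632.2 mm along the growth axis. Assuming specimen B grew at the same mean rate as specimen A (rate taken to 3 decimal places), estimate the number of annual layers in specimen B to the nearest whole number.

Specimen A: true annual layer count = 31614 + 3 = 31617.
A: Extension rate ≈ 23523.3 / 31617 = 0.744 mm per year.
For B, 28632.2 / 0.744 = 38484.14 years ≈ 38484 annual layers.

38484 annual layers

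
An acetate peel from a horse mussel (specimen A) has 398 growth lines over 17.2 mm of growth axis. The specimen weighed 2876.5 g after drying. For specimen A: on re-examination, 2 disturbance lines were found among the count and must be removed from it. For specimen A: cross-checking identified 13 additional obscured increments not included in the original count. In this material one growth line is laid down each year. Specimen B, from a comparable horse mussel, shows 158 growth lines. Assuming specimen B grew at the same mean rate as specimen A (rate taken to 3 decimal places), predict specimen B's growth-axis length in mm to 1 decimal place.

6.6 mm

Specimen A: correcting the raw count gives 398 − 2 + 13 = 409 true growth lines.
A: Extension rate ≈ 17.2 / 409 = 0.042 mm/year.
B's length ≈ 0.042 × 158 = 6.6 mm.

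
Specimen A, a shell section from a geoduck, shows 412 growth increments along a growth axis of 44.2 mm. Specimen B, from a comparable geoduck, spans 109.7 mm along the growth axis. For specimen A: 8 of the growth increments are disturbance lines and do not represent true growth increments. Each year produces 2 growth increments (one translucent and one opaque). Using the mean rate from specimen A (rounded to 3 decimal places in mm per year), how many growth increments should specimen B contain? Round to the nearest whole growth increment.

1002 growth increments

Specimen A: correcting the raw count gives 412 − 8 = 404 true growth increments.
Specimen A: dividing by 2 growth increments per year: 404 / 2 = 202 years.
A: Extension rate ≈ 44.2 / 202 = 0.219 mm per year.
B spans 109.7 / 0.219 = 500.91 years; at 2 growth increments per year that is 500.91 × 2 ≈ 1002 growth increments.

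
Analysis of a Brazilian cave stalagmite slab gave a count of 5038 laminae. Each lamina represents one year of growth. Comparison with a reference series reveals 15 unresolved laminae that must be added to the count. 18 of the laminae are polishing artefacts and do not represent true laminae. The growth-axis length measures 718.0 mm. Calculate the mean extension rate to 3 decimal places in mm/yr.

0.143 mm/yr

Correcting the raw count gives 5038 − 18 + 15 = 5035 true laminae.
Extension rate ≈ 718.0 / 5035 = 0.143 mm/yr.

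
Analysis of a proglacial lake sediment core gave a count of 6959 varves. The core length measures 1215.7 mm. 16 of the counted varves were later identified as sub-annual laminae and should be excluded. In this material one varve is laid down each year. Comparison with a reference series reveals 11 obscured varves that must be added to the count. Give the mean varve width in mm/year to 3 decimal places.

0.175 mm/year

True varve count = 6959 − 16 + 11 = 6954.
Extension rate ≈ 1215.7 / 6954 = 0.175 mm/year.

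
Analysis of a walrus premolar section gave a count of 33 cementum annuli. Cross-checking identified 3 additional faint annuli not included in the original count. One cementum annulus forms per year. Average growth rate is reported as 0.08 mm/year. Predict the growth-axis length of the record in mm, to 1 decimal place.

True cementum annulus count = 33 + 3 = 36.
36 years at 0.08 mm/year gives 0.08 × 36 = 2.9 mm.

2.9 mm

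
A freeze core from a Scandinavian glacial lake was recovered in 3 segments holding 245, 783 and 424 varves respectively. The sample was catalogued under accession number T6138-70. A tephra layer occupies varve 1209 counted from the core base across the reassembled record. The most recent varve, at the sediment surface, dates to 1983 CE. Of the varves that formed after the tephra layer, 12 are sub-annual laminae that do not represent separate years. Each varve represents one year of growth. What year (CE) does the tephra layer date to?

1752 CE

Total varves = 245 + 783 + 424 = 1452.
Between varve 1209 and the sediment surface there are 1452 − 1209 = 243 varves.
Excluding 12 false varves: 243 − 12 = 231.
1983 − 231 = 1752 CE.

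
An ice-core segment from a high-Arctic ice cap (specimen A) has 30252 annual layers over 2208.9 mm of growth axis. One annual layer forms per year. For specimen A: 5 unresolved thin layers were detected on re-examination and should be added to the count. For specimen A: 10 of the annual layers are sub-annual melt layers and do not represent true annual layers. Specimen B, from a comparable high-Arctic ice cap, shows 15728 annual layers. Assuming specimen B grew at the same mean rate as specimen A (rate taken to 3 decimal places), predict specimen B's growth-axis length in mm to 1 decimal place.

1148.1 mm

Specimen A: correcting the raw count gives 30252 − 10 + 5 = 30247 true annual layers.
A: Mean rate = 2208.9 mm / 30247 years ≈ 0.073 mm/yr.
B's length ≈ 0.073 × 15728 = 1148.1 mm.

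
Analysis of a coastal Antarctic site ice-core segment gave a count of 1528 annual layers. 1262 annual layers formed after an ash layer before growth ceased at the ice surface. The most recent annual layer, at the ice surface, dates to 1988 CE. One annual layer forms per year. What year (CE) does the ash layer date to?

1262 annual layers post-date the ash layer.
The annual layer at the ice surface is 1988 CE, so the ash layer dates to 1988 − 1262 = 726 CE.

726 CE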